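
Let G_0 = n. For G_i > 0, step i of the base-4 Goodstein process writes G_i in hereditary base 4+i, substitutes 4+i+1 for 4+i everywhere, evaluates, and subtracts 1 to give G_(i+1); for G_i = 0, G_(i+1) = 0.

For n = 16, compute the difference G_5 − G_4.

3

base 4: 16 = 4^2; at 5: 5^2 = 25; next = 24
base 5: 24 = 4·5 + 4; at 6: 4·6 + 4 = 28; next = 27
base 6: 27 = 4·6 + 3; at 7: 4·7 + 3 = 31; next = 30
base 7: 30 = 4·7 + 2; at 8: 4·8 + 2 = 34; next = 33
base 8: 33 = 4·8 + 1; at 9: 4·9 + 1 = 37; next = 36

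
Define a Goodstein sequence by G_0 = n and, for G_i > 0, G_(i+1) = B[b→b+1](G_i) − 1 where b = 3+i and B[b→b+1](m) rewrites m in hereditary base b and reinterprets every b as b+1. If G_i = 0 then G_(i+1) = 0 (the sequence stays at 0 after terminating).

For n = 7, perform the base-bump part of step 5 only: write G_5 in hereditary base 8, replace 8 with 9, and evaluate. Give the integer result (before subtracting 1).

[0] 7 ≡ 2·3 + 1 (base 3). Lift 4: 9. −1: 8.
[1] 8 ≡ 2·4 (base 4). Lift 5: 10. −1: 9.
[2] 9 ≡ 5 + 4 (base 5). Lift 6: 10. −1: 9.
[3] 9 ≡ 6 + 3 (base 6). Lift 7: 10. −1: 9.
[4] 9 ≡ 7 + 2 (base 7). Lift 8: 10. −1: 9.

10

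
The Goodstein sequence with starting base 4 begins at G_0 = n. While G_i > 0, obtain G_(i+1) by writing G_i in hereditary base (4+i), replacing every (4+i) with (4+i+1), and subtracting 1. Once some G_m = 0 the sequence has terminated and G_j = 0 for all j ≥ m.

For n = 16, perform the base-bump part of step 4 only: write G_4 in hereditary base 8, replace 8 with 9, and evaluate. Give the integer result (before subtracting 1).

16 —HB4→ 4^2 —bump→ 5^2 = 25 —(−1)→ 24
24 —HB5→ 4·5 + 4 —bump→ 4·6 + 4 = 28 —(−1)→ 27
27 —HB6→ 4·6 + 3 —bump→ 4·7 + 3 = 31 —(−1)→ 30
30 —HB7→ 4·7 + 2 —bump→ 4·8 + 2 = 34 —(−1)→ 33
33 —HB8→ 4·8 + 1 —bump→ 4·9 + 1 = 37 —(−1)→ 36

37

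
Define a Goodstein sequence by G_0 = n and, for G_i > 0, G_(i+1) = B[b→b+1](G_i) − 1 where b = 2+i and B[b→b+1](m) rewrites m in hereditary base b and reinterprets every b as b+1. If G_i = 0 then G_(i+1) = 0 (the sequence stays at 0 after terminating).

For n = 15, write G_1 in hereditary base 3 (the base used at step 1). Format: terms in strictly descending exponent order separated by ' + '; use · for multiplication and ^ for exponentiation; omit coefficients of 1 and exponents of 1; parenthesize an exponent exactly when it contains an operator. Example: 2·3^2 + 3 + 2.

i=0: 15 = 2^(2 + 1) + 2^2 + 2 + 1 (b=2); 2→3: 3^(3 + 1) + 3^3 + 3 + 1 = 112; 112−1 = 111
i=1: 111 = 3^(3 + 1) + 3^3 + 3 (b=3); 3→4: 4^(4 + 1) + 4^4 + 4 = 1284; 1284−1 = 1283

3^(3 + 1) + 3^3 + 3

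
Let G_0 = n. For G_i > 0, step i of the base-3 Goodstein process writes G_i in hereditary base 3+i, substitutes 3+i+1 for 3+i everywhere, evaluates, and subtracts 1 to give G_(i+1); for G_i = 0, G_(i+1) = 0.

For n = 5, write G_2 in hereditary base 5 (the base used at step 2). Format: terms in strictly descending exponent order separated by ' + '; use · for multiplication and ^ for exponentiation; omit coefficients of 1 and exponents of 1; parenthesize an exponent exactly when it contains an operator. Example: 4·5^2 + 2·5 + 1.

5

[0] 5 ≡ 3 + 2 (base 3). Lift 4: 6. −1: 5.
[1] 5 ≡ 4 + 1 (base 4). Lift 5: 6. −1: 5.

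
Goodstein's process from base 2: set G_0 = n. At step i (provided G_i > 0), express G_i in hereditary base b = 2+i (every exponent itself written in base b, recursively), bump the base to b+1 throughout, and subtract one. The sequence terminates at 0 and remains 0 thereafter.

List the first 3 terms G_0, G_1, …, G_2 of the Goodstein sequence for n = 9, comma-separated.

9, 81, 1023

9 —HB2→ 2^(2 + 1) + 1 —bump→ 3^(3 + 1) + 1 = 82 —(−1)→ 81
81 —HB3→ 3^(3 + 1) —bump→ 4^(4 + 1) = 1024 —(−1)→ 1023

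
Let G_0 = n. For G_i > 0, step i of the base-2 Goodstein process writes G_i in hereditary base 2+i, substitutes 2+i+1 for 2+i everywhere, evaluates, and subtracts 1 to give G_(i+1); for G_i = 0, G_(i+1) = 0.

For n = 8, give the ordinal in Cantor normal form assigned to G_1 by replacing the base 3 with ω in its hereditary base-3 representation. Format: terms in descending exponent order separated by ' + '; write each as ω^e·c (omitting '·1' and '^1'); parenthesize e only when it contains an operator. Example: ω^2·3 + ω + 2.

ω^ω·2 + ω^2·2 + ω·2 + 2

G_0=8  [base 2] 2^(2 + 1)  →[2↦3]→  3^(3 + 1) = 81  −1 ⇒ G_1=80
G_1=80  [base 3] 2·3^3 + 2·3^2 + 2·3 + 2  →[3↦4]→  2·4^4 + 2·4^2 + 2·4 + 2 = 554  −1 ⇒ G_2=553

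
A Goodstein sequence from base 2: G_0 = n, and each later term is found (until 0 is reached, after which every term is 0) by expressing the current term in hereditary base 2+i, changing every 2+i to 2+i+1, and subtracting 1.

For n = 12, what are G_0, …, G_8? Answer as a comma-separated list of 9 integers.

12, 107, 1065, 15685, 280019, 5764910, 134217867, 3486784574, 100000000211

step 0: 12 = 2^(2 + 1) + 2^2; sub 3 for 2: 3^(3 + 1) + 3^3; = 108; G_1 = 108−1 = 107
step 1: 107 = 3^(3 + 1) + 2·3^2 + 2·3 + 2; sub 4 for 3: 4^(4 + 1) + 2·4^2 + 2·4 + 2; = 1066; G_2 = 1066−1 = 1065
step 2: 1065 = 4^(4 + 1) + 2·4^2 + 2·4 + 1; sub 5 for 4: 5^(5 + 1) + 2·5^2 + 2·5 + 1; = 15686; G_3 = 15686−1 = 15685
step 3: 15685 = 5^(5 + 1) + 2·5^2 + 2·5; sub 6 for 5: 6^(6 + 1) + 2·6^2 + 2·6; = 280020; G_4 = 280020−1 = 280019
step 4: 280019 = 6^(6 + 1) + 2·6^2 + 6 + 5; sub 7 for 6: 7^(7 + 1) + 2·7^2 + 7 + 5; = 5764911; G_5 = 5764911−1 = 5764910
step 5: 5764910 = 7^(7 + 1) + 2·7^2 + 7 + 4; sub 8 for 7: 8^(8 + 1) + 2·8^2 + 8 + 4; = 134217868; G_6 = 134217868−1 = 134217867
step 6: 134217867 = 8^(8 + 1) + 2·8^2 + 8 + 3; sub 9 for 8: 9^(9 + 1) + 2·9^2 + 9 + 3; = 3486784575; G_7 = 3486784575−1 = 3486784574
step 7: 3486784574 = 9^(9 + 1) + 2·9^2 + 9 + 2; sub 10 for 9: 10^(10 + 1) + 2·10^2 + 10 + 2; = 100000000212; G_8 = 100000000212−1 = 100000000211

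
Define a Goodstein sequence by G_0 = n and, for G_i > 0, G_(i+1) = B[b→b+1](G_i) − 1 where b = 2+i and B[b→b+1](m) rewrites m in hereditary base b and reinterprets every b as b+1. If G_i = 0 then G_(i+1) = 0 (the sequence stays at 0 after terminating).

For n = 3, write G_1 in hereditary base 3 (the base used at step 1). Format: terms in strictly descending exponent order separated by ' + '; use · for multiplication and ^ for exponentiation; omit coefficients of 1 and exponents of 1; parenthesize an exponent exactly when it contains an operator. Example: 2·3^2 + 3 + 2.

3 —HB2→ 2 + 1 —bump→ 3 + 1 = 4 —(−1)→ 3
3 —HB3→ 3 —bump→ 4 = 4 —(−1)→ 3

3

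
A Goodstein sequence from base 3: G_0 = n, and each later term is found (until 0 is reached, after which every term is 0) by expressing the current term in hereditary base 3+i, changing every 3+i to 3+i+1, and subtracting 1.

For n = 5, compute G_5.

3

base 3: 5 = 3 + 2; at 4: 4 + 2 = 6; next = 5
base 4: 5 = 4 + 1; at 5: 5 + 1 = 6; next = 5
base 5: 5 = 5; at 6: 6 = 6; next = 5
base 6: 5 = 5; at 7: 5 = 5; next = 4
base 7: 4 = 4; at 8: 4 = 4; next = 3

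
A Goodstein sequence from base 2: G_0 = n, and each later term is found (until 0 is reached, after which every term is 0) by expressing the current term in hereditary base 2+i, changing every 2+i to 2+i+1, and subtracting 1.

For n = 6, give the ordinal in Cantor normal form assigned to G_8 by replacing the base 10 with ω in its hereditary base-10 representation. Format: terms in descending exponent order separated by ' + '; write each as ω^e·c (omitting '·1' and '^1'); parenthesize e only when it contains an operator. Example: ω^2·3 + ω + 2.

6 —HB2→ 2^2 + 2 —bump→ 3^3 + 3 = 30 —(−1)→ 29
29 —HB3→ 3^3 + 2 —bump→ 4^4 + 2 = 258 —(−1)→ 257
257 —HB4→ 4^4 + 1 —bump→ 5^5 + 1 = 3126 —(−1)→ 3125
3125 —HB5→ 5^5 —bump→ 6^6 = 46656 —(−1)→ 46655
46655 —HB6→ 5·6^5 + 5·6^4 + 5·6^3 + 5·6^2 + 5·6 + 5 —bump→ 5·7^5 + 5·7^4 + 5·7^3 + 5·7^2 + 5·7 + 5 = 98040 —(−1)→ 98039
98039 —HB7→ 5·7^5 + 5·7^4 + 5·7^3 + 5·7^2 + 5·7 + 4 —bump→ 5·8^5 + 5·8^4 + 5·8^3 + 5·8^2 + 5·8 + 4 = 187244 —(−1)→ 187243
187243 —HB8→ 5·8^5 + 5·8^4 + 5·8^3 + 5·8^2 + 5·8 + 3 —bump→ 5·9^5 + 5·9^4 + 5·9^3 + 5·9^2 + 5·9 + 3 = 332148 —(−1)→ 332147
332147 —HB9→ 5·9^5 + 5·9^4 + 5·9^3 + 5·9^2 + 5·9 + 2 —bump→ 5·10^5 + 5·10^4 + 5·10^3 + 5·10^2 + 5·10 + 2 = 555552 —(−1)→ 555551
555551 —HB10→ 5·10^5 + 5·10^4 + 5·10^3 + 5·10^2 + 5·10 + 1 —bump→ 5·11^5 + 5·11^4 + 5·11^3 + 5·11^2 + 5·11 + 1 = 885776 —(−1)→ 885775

ω^5·5 + ω^4·5 + ω^3·5 + ω^2·5 + ω·5 + 1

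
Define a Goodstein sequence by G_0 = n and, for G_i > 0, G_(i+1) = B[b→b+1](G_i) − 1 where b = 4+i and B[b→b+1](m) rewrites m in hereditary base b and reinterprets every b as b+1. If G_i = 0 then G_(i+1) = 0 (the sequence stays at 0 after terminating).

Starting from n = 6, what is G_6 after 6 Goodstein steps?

3

[0] 6 ≡ 4 + 2 (base 4). Lift 5: 7. −1: 6.
[1] 6 ≡ 5 + 1 (base 5). Lift 6: 7. −1: 6.
[2] 6 ≡ 6 (base 6). Lift 7: 7. −1: 6.
[3] 6 ≡ 6 (base 7). Lift 8: 6. −1: 5.
[4] 5 ≡ 5 (base 8). Lift 9: 5. −1: 4.
[5] 4 ≡ 4 (base 9). Lift 10: 4. −1: 3.
[6] 3 ≡ 3 (base 10). Lift 11: 3. −1: 2.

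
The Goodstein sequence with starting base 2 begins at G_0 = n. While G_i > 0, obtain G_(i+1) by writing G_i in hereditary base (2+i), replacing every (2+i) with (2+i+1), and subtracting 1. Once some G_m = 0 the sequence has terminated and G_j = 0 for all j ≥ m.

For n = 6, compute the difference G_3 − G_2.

2868

6 —HB2→ 2^2 + 2 —bump→ 3^3 + 3 = 30 —(−1)→ 29
29 —HB3→ 3^3 + 2 —bump→ 4^4 + 2 = 258 —(−1)→ 257
257 —HB4→ 4^4 + 1 —bump→ 5^5 + 1 = 3126 —(−1)→ 3125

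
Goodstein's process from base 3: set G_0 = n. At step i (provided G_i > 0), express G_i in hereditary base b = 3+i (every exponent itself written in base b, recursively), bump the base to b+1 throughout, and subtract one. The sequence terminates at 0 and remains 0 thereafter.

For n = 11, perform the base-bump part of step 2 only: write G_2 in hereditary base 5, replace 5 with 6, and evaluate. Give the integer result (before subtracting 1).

36

G_0=11  [base 3] 3^2 + 2  →[3↦4]→  4^2 + 2 = 18  −1 ⇒ G_1=17
G_1=17  [base 4] 4^2 + 1  →[4↦5]→  5^2 + 1 = 26  −1 ⇒ G_2=25
G_2=25  [base 5] 5^2  →[5↦6]→  6^2 = 36  −1 ⇒ G_3=35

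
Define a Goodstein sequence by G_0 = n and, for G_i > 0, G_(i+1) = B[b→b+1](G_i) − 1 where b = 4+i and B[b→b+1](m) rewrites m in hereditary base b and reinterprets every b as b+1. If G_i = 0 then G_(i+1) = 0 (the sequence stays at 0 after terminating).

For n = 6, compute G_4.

base 4: 6 = 4 + 2; at 5: 5 + 2 = 7; next = 6
base 5: 6 = 5 + 1; at 6: 6 + 1 = 7; next = 6
base 6: 6 = 6; at 7: 7 = 7; next = 6
base 7: 6 = 6; at 8: 6 = 6; next = 5
base 8: 5 = 5; at 9: 5 = 5; next = 4

5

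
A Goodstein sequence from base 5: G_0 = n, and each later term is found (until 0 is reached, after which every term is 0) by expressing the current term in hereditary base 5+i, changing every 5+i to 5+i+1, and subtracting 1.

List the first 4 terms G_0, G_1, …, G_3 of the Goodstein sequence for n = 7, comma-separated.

7, 7, 7, 7

base 5: 7 = 5 + 2; at 6: 6 + 2 = 8; next = 7
base 6: 7 = 6 + 1; at 7: 7 + 1 = 8; next = 7
base 7: 7 = 7; at 8: 8 = 8; next = 7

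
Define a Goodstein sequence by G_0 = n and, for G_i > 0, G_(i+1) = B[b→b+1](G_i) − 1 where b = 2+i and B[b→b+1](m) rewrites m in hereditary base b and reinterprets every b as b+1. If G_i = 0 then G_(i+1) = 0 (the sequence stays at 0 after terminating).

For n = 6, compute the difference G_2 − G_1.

i=0: 6 = 2^2 + 2 (b=2); 2→3: 3^3 + 3 = 30; 30−1 = 29
i=1: 29 = 3^3 + 2 (b=3); 3→4: 4^4 + 2 = 258; 258−1 = 257

228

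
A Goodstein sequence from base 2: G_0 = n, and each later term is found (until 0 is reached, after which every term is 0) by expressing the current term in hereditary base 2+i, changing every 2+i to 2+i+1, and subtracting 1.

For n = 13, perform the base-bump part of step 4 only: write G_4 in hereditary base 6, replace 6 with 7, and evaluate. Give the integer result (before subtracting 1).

5765999

i=0: 13 = 2^(2 + 1) + 2^2 + 1 (b=2); 2→3: 3^(3 + 1) + 3^3 + 1 = 109; 109−1 = 108
i=1: 108 = 3^(3 + 1) + 3^3 (b=3); 3→4: 4^(4 + 1) + 4^4 = 1280; 1280−1 = 1279
i=2: 1279 = 4^(4 + 1) + 3·4^3 + 3·4^2 + 3·4 + 3 (b=4); 4→5: 5^(5 + 1) + 3·5^3 + 3·5^2 + 3·5 + 3 = 16093; 16093−1 = 16092
i=3: 16092 = 5^(5 + 1) + 3·5^3 + 3·5^2 + 3·5 + 2 (b=5); 5→6: 6^(6 + 1) + 3·6^3 + 3·6^2 + 3·6 + 2 = 280712; 280712−1 = 280711
i=4: 280711 = 6^(6 + 1) + 3·6^3 + 3·6^2 + 3·6 + 1 (b=6); 6→7: 7^(7 + 1) + 3·7^3 + 3·7^2 + 3·7 + 1 = 5765999; 5765999−1 = 5765998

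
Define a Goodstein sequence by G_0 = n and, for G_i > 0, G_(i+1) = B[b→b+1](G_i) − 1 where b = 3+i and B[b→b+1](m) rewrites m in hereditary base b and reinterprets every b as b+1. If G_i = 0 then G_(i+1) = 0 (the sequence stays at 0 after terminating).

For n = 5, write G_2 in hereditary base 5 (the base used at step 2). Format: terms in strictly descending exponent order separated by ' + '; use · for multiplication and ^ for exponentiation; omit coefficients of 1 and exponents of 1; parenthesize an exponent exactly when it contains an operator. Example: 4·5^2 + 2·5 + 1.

base 3: 5 = 3 + 2; at 4: 4 + 2 = 6; next = 5
base 4: 5 = 4 + 1; at 5: 5 + 1 = 6; next = 5
base 5: 5 = 5; at 6: 6 = 6; next = 5

5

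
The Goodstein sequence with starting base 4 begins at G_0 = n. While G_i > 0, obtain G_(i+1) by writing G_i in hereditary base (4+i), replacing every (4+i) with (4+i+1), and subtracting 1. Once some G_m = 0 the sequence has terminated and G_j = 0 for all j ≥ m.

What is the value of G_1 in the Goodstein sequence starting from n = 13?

15

[0] 13 ≡ 3·4 + 1 (base 4). Lift 5: 16. −1: 15.
[1] 15 ≡ 3·5 (base 5). Lift 6: 18. −1: 17.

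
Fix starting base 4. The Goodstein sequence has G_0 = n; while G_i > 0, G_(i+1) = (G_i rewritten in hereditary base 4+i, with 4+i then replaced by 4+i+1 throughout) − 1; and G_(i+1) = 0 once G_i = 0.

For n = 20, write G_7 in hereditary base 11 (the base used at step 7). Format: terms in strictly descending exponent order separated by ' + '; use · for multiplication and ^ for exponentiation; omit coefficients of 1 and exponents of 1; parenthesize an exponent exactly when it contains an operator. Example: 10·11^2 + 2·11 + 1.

G_0 = 20. HB_4(20) = 4^2 + 4. Bump = 30. G_1 = 29.
G_1 = 29. HB_5(29) = 5^2 + 4. Bump = 40. G_2 = 39.
G_2 = 39. HB_6(39) = 6^2 + 3. Bump = 52. G_3 = 51.
G_3 = 51. HB_7(51) = 7^2 + 2. Bump = 66. G_4 = 65.
G_4 = 65. HB_8(65) = 8^2 + 1. Bump = 82. G_5 = 81.
G_5 = 81. HB_9(81) = 9^2. Bump = 100. G_6 = 99.
G_6 = 99. HB_10(99) = 9·10 + 9. Bump = 108. G_7 = 107.
G_7 = 107. HB_11(107) = 9·11 + 8. Bump = 116. G_8 = 115.

9·11 + 8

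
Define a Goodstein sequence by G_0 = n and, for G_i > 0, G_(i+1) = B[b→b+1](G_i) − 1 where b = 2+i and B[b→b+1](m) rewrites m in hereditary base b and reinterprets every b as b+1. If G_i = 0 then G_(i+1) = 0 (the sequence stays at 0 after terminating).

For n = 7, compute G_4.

(0) 7|_2 = 2^2 + 2 + 1 ↦ 3^3 + 3 + 1|_3 = 31 ⇒ 30
(1) 30|_3 = 3^3 + 3 ↦ 4^4 + 4|_4 = 260 ⇒ 259
(2) 259|_4 = 4^4 + 3 ↦ 5^5 + 3|_5 = 3128 ⇒ 3127
(3) 3127|_5 = 5^5 + 2 ↦ 6^6 + 2|_6 = 46658 ⇒ 46657
(4) 46657|_6 = 6^6 + 1 ↦ 7^7 + 1|_7 = 823544 ⇒ 823543

46657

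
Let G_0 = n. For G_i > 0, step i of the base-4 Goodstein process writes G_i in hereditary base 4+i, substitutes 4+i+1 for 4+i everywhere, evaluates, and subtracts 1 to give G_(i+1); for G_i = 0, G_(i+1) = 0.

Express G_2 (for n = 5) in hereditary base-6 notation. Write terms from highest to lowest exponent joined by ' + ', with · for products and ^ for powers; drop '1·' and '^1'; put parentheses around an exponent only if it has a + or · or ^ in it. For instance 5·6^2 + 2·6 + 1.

5 —HB4→ 4 + 1 —bump→ 5 + 1 = 6 —(−1)→ 5
5 —HB5→ 5 —bump→ 6 = 6 —(−1)→ 5
5 —HB6→ 5 —bump→ 5 = 5 —(−1)→ 4

5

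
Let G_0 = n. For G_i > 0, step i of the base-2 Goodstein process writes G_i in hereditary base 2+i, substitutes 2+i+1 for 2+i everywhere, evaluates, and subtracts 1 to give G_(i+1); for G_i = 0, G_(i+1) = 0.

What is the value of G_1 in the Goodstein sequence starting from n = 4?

26

(0) 4|_2 = 2^2 ↦ 3^3|_3 = 27 ⇒ 26
(1) 26|_3 = 2·3^2 + 2·3 + 2 ↦ 2·4^2 + 2·4 + 2|_4 = 42 ⇒ 41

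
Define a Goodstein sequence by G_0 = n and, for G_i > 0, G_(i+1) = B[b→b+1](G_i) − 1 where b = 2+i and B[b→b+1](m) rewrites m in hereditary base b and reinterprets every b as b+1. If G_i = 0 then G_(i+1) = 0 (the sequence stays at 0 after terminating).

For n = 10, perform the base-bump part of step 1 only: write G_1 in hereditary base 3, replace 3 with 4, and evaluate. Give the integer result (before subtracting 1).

1026

base 2: 10 = 2^(2 + 1) + 2; at 3: 3^(3 + 1) + 3 = 84; next = 83
base 3: 83 = 3^(3 + 1) + 2; at 4: 4^(4 + 1) + 2 = 1026; next = 1025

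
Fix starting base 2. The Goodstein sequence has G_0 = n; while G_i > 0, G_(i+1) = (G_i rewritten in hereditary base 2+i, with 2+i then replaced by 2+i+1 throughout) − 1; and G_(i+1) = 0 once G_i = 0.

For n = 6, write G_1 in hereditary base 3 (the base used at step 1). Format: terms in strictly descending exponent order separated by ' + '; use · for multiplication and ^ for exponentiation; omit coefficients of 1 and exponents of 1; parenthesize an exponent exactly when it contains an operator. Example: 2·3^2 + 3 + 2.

3^3 + 2

step 0: 6 = 2^2 + 2; sub 3 for 2: 3^3 + 3; = 30; G_1 = 30−1 = 29
step 1: 29 = 3^3 + 2; sub 4 for 3: 4^4 + 2; = 258; G_2 = 258−1 = 257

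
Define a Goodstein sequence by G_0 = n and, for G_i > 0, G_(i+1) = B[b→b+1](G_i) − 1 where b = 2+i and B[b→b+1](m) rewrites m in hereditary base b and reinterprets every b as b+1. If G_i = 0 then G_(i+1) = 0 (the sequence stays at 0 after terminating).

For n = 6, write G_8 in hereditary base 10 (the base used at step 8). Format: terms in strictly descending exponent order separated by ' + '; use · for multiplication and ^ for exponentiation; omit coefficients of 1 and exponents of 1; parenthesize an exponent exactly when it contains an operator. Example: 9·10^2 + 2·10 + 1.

6 —HB2→ 2^2 + 2 —bump→ 3^3 + 3 = 30 —(−1)→ 29
29 —HB3→ 3^3 + 2 —bump→ 4^4 + 2 = 258 —(−1)→ 257
257 —HB4→ 4^4 + 1 —bump→ 5^5 + 1 = 3126 —(−1)→ 3125
3125 —HB5→ 5^5 —bump→ 6^6 = 46656 —(−1)→ 46655
46655 —HB6→ 5·6^5 + 5·6^4 + 5·6^3 + 5·6^2 + 5·6 + 5 —bump→ 5·7^5 + 5·7^4 + 5·7^3 + 5·7^2 + 5·7 + 5 = 98040 —(−1)→ 98039
98039 —HB7→ 5·7^5 + 5·7^4 + 5·7^3 + 5·7^2 + 5·7 + 4 —bump→ 5·8^5 + 5·8^4 + 5·8^3 + 5·8^2 + 5·8 + 4 = 187244 —(−1)→ 187243
187243 —HB8→ 5·8^5 + 5·8^4 + 5·8^3 + 5·8^2 + 5·8 + 3 —bump→ 5·9^5 + 5·9^4 + 5·9^3 + 5·9^2 + 5·9 + 3 = 332148 —(−1)→ 332147
332147 —HB9→ 5·9^5 + 5·9^4 + 5·9^3 + 5·9^2 + 5·9 + 2 —bump→ 5·10^5 + 5·10^4 + 5·10^3 + 5·10^2 + 5·10 + 2 = 555552 —(−1)→ 555551

5·10^5 + 5·10^4 + 5·10^3 + 5·10^2 + 5·10 + 1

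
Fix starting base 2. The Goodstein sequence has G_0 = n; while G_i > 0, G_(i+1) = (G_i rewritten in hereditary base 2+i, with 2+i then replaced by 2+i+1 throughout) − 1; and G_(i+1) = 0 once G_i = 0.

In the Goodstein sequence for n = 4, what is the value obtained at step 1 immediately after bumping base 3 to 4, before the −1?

42

base 2: 4 = 2^2; at 3: 3^3 = 27; next = 26
base 3: 26 = 2·3^2 + 2·3 + 2; at 4: 2·4^2 + 2·4 + 2 = 42; next = 41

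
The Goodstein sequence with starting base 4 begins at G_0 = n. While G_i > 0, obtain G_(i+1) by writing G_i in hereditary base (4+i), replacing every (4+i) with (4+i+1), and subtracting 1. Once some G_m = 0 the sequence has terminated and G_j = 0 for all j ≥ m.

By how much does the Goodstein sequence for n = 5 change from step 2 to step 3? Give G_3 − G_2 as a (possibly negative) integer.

G_0=5  [base 4] 4 + 1  →[4↦5]→  5 + 1 = 6  −1 ⇒ G_1=5
G_1=5  [base 5] 5  →[5↦6]→  6 = 6  −1 ⇒ G_2=5
G_2=5  [base 6] 5  →[6↦7]→  5 = 5  −1 ⇒ G_3=4

-1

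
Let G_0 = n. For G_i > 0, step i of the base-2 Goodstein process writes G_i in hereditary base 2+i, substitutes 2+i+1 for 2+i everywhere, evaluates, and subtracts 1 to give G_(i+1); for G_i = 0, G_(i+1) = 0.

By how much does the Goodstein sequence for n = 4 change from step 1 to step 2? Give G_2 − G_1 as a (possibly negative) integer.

15

G_0=4  [base 2] 2^2  →[2↦3]→  3^3 = 27  −1 ⇒ G_1=26
G_1=26  [base 3] 2·3^2 + 2·3 + 2  →[3↦4]→  2·4^2 + 2·4 + 2 = 42  −1 ⇒ G_2=41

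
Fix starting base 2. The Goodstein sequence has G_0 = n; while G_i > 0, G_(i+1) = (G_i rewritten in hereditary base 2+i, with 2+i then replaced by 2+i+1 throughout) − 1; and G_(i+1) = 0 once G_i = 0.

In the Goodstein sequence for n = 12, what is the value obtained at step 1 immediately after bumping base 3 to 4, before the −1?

step 0: 12 = 2^(2 + 1) + 2^2; sub 3 for 2: 3^(3 + 1) + 3^3; = 108; G_1 = 108−1 = 107
step 1: 107 = 3^(3 + 1) + 2·3^2 + 2·3 + 2; sub 4 for 3: 4^(4 + 1) + 2·4^2 + 2·4 + 2; = 1066; G_2 = 1066−1 = 1065

1066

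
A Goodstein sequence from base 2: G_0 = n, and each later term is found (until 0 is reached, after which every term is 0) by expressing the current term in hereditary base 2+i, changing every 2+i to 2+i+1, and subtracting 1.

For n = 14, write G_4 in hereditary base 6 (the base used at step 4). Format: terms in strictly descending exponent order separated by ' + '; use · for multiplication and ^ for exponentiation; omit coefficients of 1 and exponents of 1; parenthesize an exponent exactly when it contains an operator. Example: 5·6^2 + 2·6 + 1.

G_0=14  [base 2] 2^(2 + 1) + 2^2 + 2  →[2↦3]→  3^(3 + 1) + 3^3 + 3 = 111  −1 ⇒ G_1=110
G_1=110  [base 3] 3^(3 + 1) + 3^3 + 2  →[3↦4]→  4^(4 + 1) + 4^4 + 2 = 1282  −1 ⇒ G_2=1281
G_2=1281  [base 4] 4^(4 + 1) + 4^4 + 1  →[4↦5]→  5^(5 + 1) + 5^5 + 1 = 18751  −1 ⇒ G_3=18750
G_3=18750  [base 5] 5^(5 + 1) + 5^5  →[5↦6]→  6^(6 + 1) + 6^6 = 326592  −1 ⇒ G_4=326591
G_4=326591  [base 6] 6^(6 + 1) + 5·6^5 + 5·6^4 + 5·6^3 + 5·6^2 + 5·6 + 5  →[6↦7]→  7^(7 + 1) + 5·7^5 + 5·7^4 + 5·7^3 + 5·7^2 + 5·7 + 5 = 5862841  −1 ⇒ G_5=5862840

6^(6 + 1) + 5·6^5 + 5·6^4 + 5·6^3 + 5·6^2 + 5·6 + 5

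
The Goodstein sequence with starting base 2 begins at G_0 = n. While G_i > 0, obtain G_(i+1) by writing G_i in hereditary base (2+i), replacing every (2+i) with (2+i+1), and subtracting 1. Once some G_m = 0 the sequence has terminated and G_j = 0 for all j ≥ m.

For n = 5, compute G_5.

1197

[0] 5 ≡ 2^2 + 1 (base 2). Lift 3: 28. −1: 27.
[1] 27 ≡ 3^3 (base 3). Lift 4: 256. −1: 255.
[2] 255 ≡ 3·4^3 + 3·4^2 + 3·4 + 3 (base 4). Lift 5: 468. −1: 467.
[3] 467 ≡ 3·5^3 + 3·5^2 + 3·5 + 2 (base 5). Lift 6: 776. −1: 775.
[4] 775 ≡ 3·6^3 + 3·6^2 + 3·6 + 1 (base 6). Lift 7: 1198. −1: 1197.
[5] 1197 ≡ 3·7^3 + 3·7^2 + 3·7 (base 7). Lift 8: 1752. −1: 1751.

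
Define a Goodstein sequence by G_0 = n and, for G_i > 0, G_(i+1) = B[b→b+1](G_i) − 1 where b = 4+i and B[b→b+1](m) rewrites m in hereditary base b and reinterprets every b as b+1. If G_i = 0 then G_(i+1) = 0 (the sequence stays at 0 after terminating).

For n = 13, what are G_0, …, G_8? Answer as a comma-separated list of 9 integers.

step 0: 13 = 3·4 + 1; sub 5 for 4: 3·5 + 1; = 16; G_1 = 16−1 = 15
step 1: 15 = 3·5; sub 6 for 5: 3·6; = 18; G_2 = 18−1 = 17
step 2: 17 = 2·6 + 5; sub 7 for 6: 2·7 + 5; = 19; G_3 = 19−1 = 18
step 3: 18 = 2·7 + 4; sub 8 for 7: 2·8 + 4; = 20; G_4 = 20−1 = 19
step 4: 19 = 2·8 + 3; sub 9 for 8: 2·9 + 3; = 21; G_5 = 21−1 = 20
step 5: 20 = 2·9 + 2; sub 10 for 9: 2·10 + 2; = 22; G_6 = 22−1 = 21
step 6: 21 = 2·10 + 1; sub 11 for 10: 2·11 + 1; = 23; G_7 = 23−1 = 22
step 7: 22 = 2·11; sub 12 for 11: 2·12; = 24; G_8 = 24−1 = 23

13, 15, 17, 18, 19, 20, 21, 22, 23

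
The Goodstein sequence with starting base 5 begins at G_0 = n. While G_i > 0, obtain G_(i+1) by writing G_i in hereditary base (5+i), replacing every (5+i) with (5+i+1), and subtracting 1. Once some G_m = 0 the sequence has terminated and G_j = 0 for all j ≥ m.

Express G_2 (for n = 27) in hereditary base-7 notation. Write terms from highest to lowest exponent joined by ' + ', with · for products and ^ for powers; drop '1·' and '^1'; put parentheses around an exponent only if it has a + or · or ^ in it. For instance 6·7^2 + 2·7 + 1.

i=0: 27 = 5^2 + 2 (b=5); 5→6: 6^2 + 2 = 38; 38−1 = 37
i=1: 37 = 6^2 + 1 (b=6); 6→7: 7^2 + 1 = 50; 50−1 = 49
i=2: 49 = 7^2 (b=7); 7→8: 8^2 = 64; 64−1 = 63

7^2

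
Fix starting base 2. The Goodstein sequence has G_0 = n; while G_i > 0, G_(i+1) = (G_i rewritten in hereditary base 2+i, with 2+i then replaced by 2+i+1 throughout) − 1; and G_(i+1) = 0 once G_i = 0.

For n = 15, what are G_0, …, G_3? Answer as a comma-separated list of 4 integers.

base 2: 15 = 2^(2 + 1) + 2^2 + 2 + 1; at 3: 3^(3 + 1) + 3^3 + 3 + 1 = 112; next = 111
base 3: 111 = 3^(3 + 1) + 3^3 + 3; at 4: 4^(4 + 1) + 4^4 + 4 = 1284; next = 1283
base 4: 1283 = 4^(4 + 1) + 4^4 + 3; at 5: 5^(5 + 1) + 5^5 + 3 = 18753; next = 18752

15, 111, 1283, 18752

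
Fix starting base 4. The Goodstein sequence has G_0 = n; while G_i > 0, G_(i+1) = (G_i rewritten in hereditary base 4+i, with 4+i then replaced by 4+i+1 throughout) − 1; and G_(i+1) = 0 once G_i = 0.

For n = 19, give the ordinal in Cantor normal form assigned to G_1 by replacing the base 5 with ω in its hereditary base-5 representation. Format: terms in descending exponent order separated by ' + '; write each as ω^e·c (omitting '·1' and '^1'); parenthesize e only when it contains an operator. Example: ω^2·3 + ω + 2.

ω^2 + 2

step 0: 19 = 4^2 + 3; sub 5 for 4: 5^2 + 3; = 28; G_1 = 28−1 = 27
step 1: 27 = 5^2 + 2; sub 6 for 5: 6^2 + 2; = 38; G_2 = 38−1 = 37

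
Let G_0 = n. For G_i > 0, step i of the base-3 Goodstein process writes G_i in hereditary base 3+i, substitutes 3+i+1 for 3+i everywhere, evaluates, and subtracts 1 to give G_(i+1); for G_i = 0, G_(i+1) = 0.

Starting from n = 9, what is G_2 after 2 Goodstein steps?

step 0: 9 = 3^2; sub 4 for 3: 4^2; = 16; G_1 = 16−1 = 15
step 1: 15 = 3·4 + 3; sub 5 for 4: 3·5 + 3; = 18; G_2 = 18−1 = 17
step 2: 17 = 3·5 + 2; sub 6 for 5: 3·6 + 2; = 20; G_3 = 20−1 = 19

17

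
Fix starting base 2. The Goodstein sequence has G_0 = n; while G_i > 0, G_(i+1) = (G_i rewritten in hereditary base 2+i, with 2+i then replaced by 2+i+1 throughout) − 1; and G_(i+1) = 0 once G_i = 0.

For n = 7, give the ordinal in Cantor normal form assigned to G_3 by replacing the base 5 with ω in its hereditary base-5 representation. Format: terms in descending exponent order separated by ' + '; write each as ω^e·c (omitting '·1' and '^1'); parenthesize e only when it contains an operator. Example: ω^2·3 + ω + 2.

ω^ω + 2

[0] 7 ≡ 2^2 + 2 + 1 (base 2). Lift 3: 31. −1: 30.
[1] 30 ≡ 3^3 + 3 (base 3). Lift 4: 260. −1: 259.
[2] 259 ≡ 4^4 + 3 (base 4). Lift 5: 3128. −1: 3127.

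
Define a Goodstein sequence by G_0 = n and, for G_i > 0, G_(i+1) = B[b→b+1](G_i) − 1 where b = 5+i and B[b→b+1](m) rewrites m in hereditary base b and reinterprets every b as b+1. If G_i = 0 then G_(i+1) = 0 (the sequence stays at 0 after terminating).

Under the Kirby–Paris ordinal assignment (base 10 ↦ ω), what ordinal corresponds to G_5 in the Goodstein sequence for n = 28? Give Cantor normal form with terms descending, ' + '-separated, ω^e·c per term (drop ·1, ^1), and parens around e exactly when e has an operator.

G_0 = 28. HB_5(28) = 5^2 + 3. Bump = 39. G_1 = 38.
G_1 = 38. HB_6(38) = 6^2 + 2. Bump = 51. G_2 = 50.
G_2 = 50. HB_7(50) = 7^2 + 1. Bump = 65. G_3 = 64.
G_3 = 64. HB_8(64) = 8^2. Bump = 81. G_4 = 80.
G_4 = 80. HB_9(80) = 8·9 + 8. Bump = 88. G_5 = 87.
G_5 = 87. HB_10(87) = 8·10 + 7. Bump = 95. G_6 = 94.

ω·8 + 7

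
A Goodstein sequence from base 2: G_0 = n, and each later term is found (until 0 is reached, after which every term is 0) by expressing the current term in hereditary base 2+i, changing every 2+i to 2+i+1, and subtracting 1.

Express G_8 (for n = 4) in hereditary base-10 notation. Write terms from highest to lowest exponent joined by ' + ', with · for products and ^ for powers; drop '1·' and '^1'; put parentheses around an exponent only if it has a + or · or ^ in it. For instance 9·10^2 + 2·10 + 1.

2·10^2 + 10 + 1

G_0=4  [base 2] 2^2  →[2↦3]→  3^3 = 27  −1 ⇒ G_1=26
G_1=26  [base 3] 2·3^2 + 2·3 + 2  →[3↦4]→  2·4^2 + 2·4 + 2 = 42  −1 ⇒ G_2=41
G_2=41  [base 4] 2·4^2 + 2·4 + 1  →[4↦5]→  2·5^2 + 2·5 + 1 = 61  −1 ⇒ G_3=60
G_3=60  [base 5] 2·5^2 + 2·5  →[5↦6]→  2·6^2 + 2·6 = 84  −1 ⇒ G_4=83
G_4=83  [base 6] 2·6^2 + 6 + 5  →[6↦7]→  2·7^2 + 7 + 5 = 110  −1 ⇒ G_5=109
G_5=109  [base 7] 2·7^2 + 7 + 4  →[7↦8]→  2·8^2 + 8 + 4 = 140  −1 ⇒ G_6=139
G_6=139  [base 8] 2·8^2 + 8 + 3  →[8↦9]→  2·9^2 + 9 + 3 = 174  −1 ⇒ G_7=173
G_7=173  [base 9] 2·9^2 + 9 + 2  →[9↦10]→  2·10^2 + 10 + 2 = 212  −1 ⇒ G_8=211
G_8=211  [base 10] 2·10^2 + 10 + 1  →[10↦11]→  2·11^2 + 11 + 1 = 254  −1 ⇒ G_9=253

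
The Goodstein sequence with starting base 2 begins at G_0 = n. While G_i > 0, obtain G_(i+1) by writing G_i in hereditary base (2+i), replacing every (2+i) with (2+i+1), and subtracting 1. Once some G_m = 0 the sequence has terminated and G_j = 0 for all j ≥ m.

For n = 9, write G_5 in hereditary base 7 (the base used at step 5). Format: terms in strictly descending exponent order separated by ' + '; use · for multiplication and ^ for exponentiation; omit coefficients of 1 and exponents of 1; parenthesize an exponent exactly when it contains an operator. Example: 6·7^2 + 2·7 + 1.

3·7^7 + 3·7^3 + 3·7^2 + 3·7

(0) 9|_2 = 2^(2 + 1) + 1 ↦ 3^(3 + 1) + 1|_3 = 82 ⇒ 81
(1) 81|_3 = 3^(3 + 1) ↦ 4^(4 + 1)|_4 = 1024 ⇒ 1023
(2) 1023|_4 = 3·4^4 + 3·4^3 + 3·4^2 + 3·4 + 3 ↦ 3·5^5 + 3·5^3 + 3·5^2 + 3·5 + 3|_5 = 9843 ⇒ 9842
(3) 9842|_5 = 3·5^5 + 3·5^3 + 3·5^2 + 3·5 + 2 ↦ 3·6^6 + 3·6^3 + 3·6^2 + 3·6 + 2|_6 = 140744 ⇒ 140743
(4) 140743|_6 = 3·6^6 + 3·6^3 + 3·6^2 + 3·6 + 1 ↦ 3·7^7 + 3·7^3 + 3·7^2 + 3·7 + 1|_7 = 2471827 ⇒ 2471826
(5) 2471826|_7 = 3·7^7 + 3·7^3 + 3·7^2 + 3·7 ↦ 3·8^8 + 3·8^3 + 3·8^2 + 3·8|_8 = 50333400 ⇒ 50333399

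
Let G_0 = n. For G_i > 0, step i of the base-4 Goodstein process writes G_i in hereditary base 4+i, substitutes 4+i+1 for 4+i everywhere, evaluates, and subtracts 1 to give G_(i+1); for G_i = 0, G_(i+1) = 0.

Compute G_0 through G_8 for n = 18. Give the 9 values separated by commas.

(0) 18|_4 = 4^2 + 2 ↦ 5^2 + 2|_5 = 27 ⇒ 26
(1) 26|_5 = 5^2 + 1 ↦ 6^2 + 1|_6 = 37 ⇒ 36
(2) 36|_6 = 6^2 ↦ 7^2|_7 = 49 ⇒ 48
(3) 48|_7 = 6·7 + 6 ↦ 6·8 + 6|_8 = 54 ⇒ 53
(4) 53|_8 = 6·8 + 5 ↦ 6·9 + 5|_9 = 59 ⇒ 58
(5) 58|_9 = 6·9 + 4 ↦ 6·10 + 4|_10 = 64 ⇒ 63
(6) 63|_10 = 6·10 + 3 ↦ 6·11 + 3|_11 = 69 ⇒ 68
(7) 68|_11 = 6·11 + 2 ↦ 6·12 + 2|_12 = 74 ⇒ 73

18, 26, 36, 48, 53, 58, 63, 68, 73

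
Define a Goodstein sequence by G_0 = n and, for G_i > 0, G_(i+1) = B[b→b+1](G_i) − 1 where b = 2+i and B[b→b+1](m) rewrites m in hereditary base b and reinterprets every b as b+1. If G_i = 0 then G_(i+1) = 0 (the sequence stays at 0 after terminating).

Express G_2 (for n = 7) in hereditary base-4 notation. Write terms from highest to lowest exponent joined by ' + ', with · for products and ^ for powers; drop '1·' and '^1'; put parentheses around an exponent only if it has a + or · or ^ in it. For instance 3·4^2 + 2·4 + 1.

4^4 + 3

[0] 7 ≡ 2^2 + 2 + 1 (base 2). Lift 3: 31. −1: 30.
[1] 30 ≡ 3^3 + 3 (base 3). Lift 4: 260. −1: 259.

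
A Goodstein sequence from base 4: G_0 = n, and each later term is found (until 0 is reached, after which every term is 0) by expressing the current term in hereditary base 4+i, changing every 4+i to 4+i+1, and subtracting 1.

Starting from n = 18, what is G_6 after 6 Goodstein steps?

63

i=0: 18 = 4^2 + 2 (b=4); 4→5: 5^2 + 2 = 27; 27−1 = 26
i=1: 26 = 5^2 + 1 (b=5); 5→6: 6^2 + 1 = 37; 37−1 = 36
i=2: 36 = 6^2 (b=6); 6→7: 7^2 = 49; 49−1 = 48
i=3: 48 = 6·7 + 6 (b=7); 7→8: 6·8 + 6 = 54; 54−1 = 53
i=4: 53 = 6·8 + 5 (b=8); 8→9: 6·9 + 5 = 59; 59−1 = 58
i=5: 58 = 6·9 + 4 (b=9); 9→10: 6·10 + 4 = 64; 64−1 = 63
i=6: 63 = 6·10 + 3 (b=10); 10→11: 6·11 + 3 = 69; 69−1 = 68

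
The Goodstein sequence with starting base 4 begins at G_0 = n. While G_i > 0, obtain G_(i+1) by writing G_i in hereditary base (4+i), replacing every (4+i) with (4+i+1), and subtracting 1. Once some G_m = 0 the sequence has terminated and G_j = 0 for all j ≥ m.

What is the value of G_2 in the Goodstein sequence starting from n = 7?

i=0: 7 = 4 + 3 (b=4); 4→5: 5 + 3 = 8; 8−1 = 7
i=1: 7 = 5 + 2 (b=5); 5→6: 6 + 2 = 8; 8−1 = 7
i=2: 7 = 6 + 1 (b=6); 6→7: 7 + 1 = 8; 8−1 = 7

7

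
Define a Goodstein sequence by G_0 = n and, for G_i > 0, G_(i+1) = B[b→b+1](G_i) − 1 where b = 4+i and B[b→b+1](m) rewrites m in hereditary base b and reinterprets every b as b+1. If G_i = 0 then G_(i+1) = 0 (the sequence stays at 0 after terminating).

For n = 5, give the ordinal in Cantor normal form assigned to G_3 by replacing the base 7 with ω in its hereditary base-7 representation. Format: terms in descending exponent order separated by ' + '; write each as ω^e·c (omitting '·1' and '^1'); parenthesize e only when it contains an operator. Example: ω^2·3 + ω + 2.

4

5 —HB4→ 4 + 1 —bump→ 5 + 1 = 6 —(−1)→ 5
5 —HB5→ 5 —bump→ 6 = 6 —(−1)→ 5
5 —HB6→ 5 —bump→ 5 = 5 —(−1)→ 4
4 —HB7→ 4 —bump→ 4 = 4 —(−1)→ 3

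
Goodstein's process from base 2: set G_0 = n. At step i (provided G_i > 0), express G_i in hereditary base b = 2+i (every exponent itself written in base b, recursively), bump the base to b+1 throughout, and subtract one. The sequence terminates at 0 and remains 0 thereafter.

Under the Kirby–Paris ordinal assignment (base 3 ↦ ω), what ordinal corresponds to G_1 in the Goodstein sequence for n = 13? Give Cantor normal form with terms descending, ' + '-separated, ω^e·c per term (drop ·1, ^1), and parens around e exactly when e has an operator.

ω^(ω + 1) + ω^ω

step 0: 13 = 2^(2 + 1) + 2^2 + 1; sub 3 for 2: 3^(3 + 1) + 3^3 + 1; = 109; G_1 = 109−1 = 108
step 1: 108 = 3^(3 + 1) + 3^3; sub 4 for 3: 4^(4 + 1) + 4^4; = 1280; G_2 = 1280−1 = 1279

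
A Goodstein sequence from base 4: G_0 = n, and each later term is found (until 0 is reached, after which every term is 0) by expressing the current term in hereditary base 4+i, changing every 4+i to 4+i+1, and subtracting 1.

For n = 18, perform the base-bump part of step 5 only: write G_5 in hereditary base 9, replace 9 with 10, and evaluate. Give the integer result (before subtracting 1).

(0) 18|_4 = 4^2 + 2 ↦ 5^2 + 2|_5 = 27 ⇒ 26
(1) 26|_5 = 5^2 + 1 ↦ 6^2 + 1|_6 = 37 ⇒ 36
(2) 36|_6 = 6^2 ↦ 7^2|_7 = 49 ⇒ 48
(3) 48|_7 = 6·7 + 6 ↦ 6·8 + 6|_8 = 54 ⇒ 53
(4) 53|_8 = 6·8 + 5 ↦ 6·9 + 5|_9 = 59 ⇒ 58

64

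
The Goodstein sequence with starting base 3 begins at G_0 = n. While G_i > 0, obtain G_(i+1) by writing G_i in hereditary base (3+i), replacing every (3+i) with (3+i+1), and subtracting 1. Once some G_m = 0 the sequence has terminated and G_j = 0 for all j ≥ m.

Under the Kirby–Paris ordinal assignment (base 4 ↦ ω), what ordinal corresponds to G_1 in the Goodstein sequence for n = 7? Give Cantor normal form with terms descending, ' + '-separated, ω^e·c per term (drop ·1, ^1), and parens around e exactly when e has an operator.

ω·2

7 —HB3→ 2·3 + 1 —bump→ 2·4 + 1 = 9 —(−1)→ 8
8 —HB4→ 2·4 —bump→ 2·5 = 10 —(−1)→ 9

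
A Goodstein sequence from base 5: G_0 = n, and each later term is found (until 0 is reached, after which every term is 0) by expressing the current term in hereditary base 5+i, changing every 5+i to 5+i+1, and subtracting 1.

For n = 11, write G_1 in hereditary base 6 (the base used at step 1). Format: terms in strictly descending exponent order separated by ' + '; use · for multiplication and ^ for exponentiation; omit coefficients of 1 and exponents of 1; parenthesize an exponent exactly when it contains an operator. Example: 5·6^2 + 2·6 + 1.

i=0: 11 = 2·5 + 1 (b=5); 5→6: 2·6 + 1 = 13; 13−1 = 12
i=1: 12 = 2·6 (b=6); 6→7: 2·7 = 14; 14−1 = 13

2·6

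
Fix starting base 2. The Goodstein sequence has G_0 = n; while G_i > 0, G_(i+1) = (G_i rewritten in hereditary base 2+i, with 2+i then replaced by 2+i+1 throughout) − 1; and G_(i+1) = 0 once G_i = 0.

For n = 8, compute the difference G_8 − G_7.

19225159060

step 0: 8 = 2^(2 + 1); sub 3 for 2: 3^(3 + 1); = 81; G_1 = 81−1 = 80
step 1: 80 = 2·3^3 + 2·3^2 + 2·3 + 2; sub 4 for 3: 2·4^4 + 2·4^2 + 2·4 + 2; = 554; G_2 = 554−1 = 553
step 2: 553 = 2·4^4 + 2·4^2 + 2·4 + 1; sub 5 for 4: 2·5^5 + 2·5^2 + 2·5 + 1; = 6311; G_3 = 6311−1 = 6310
step 3: 6310 = 2·5^5 + 2·5^2 + 2·5; sub 6 for 5: 2·6^6 + 2·6^2 + 2·6; = 93396; G_4 = 93396−1 = 93395
step 4: 93395 = 2·6^6 + 2·6^2 + 6 + 5; sub 7 for 6: 2·7^7 + 2·7^2 + 7 + 5; = 1647196; G_5 = 1647196−1 = 1647195
step 5: 1647195 = 2·7^7 + 2·7^2 + 7 + 4; sub 8 for 7: 2·8^8 + 2·8^2 + 8 + 4; = 33554572; G_6 = 33554572−1 = 33554571
step 6: 33554571 = 2·8^8 + 2·8^2 + 8 + 3; sub 9 for 8: 2·9^9 + 2·9^2 + 9 + 3; = 774841152; G_7 = 774841152−1 = 774841151
step 7: 774841151 = 2·9^9 + 2·9^2 + 9 + 2; sub 10 for 9: 2·10^10 + 2·10^2 + 10 + 2; = 20000000212; G_8 = 20000000212−1 = 20000000211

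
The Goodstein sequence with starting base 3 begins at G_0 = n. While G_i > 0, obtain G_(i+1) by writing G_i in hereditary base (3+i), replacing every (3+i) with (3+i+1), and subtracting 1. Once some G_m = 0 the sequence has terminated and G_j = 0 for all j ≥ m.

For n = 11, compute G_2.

25

i=0: 11 = 3^2 + 2 (b=3); 3→4: 4^2 + 2 = 18; 18−1 = 17
i=1: 17 = 4^2 + 1 (b=4); 4→5: 5^2 + 1 = 26; 26−1 = 25
i=2: 25 = 5^2 (b=5); 5→6: 6^2 = 36; 36−1 = 35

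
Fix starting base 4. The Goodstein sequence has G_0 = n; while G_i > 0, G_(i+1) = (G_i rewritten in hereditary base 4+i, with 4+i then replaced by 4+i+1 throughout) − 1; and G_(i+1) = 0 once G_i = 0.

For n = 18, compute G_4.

(0) 18|_4 = 4^2 + 2 ↦ 5^2 + 2|_5 = 27 ⇒ 26
(1) 26|_5 = 5^2 + 1 ↦ 6^2 + 1|_6 = 37 ⇒ 36
(2) 36|_6 = 6^2 ↦ 7^2|_7 = 49 ⇒ 48
(3) 48|_7 = 6·7 + 6 ↦ 6·8 + 6|_8 = 54 ⇒ 53
(4) 53|_8 = 6·8 + 5 ↦ 6·9 + 5|_9 = 59 ⇒ 58

53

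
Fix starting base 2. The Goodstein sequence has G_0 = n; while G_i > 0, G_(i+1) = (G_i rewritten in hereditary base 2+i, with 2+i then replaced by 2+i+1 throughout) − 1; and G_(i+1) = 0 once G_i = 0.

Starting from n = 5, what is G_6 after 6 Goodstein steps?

i=0: 5 = 2^2 + 1 (b=2); 2→3: 3^3 + 1 = 28; 28−1 = 27
i=1: 27 = 3^3 (b=3); 3→4: 4^4 = 256; 256−1 = 255
i=2: 255 = 3·4^3 + 3·4^2 + 3·4 + 3 (b=4); 4→5: 3·5^3 + 3·5^2 + 3·5 + 3 = 468; 468−1 = 467
i=3: 467 = 3·5^3 + 3·5^2 + 3·5 + 2 (b=5); 5→6: 3·6^3 + 3·6^2 + 3·6 + 2 = 776; 776−1 = 775
i=4: 775 = 3·6^3 + 3·6^2 + 3·6 + 1 (b=6); 6→7: 3·7^3 + 3·7^2 + 3·7 + 1 = 1198; 1198−1 = 1197
i=5: 1197 = 3·7^3 + 3·7^2 + 3·7 (b=7); 7→8: 3·8^3 + 3·8^2 + 3·8 = 1752; 1752−1 = 1751
i=6: 1751 = 3·8^3 + 3·8^2 + 2·8 + 7 (b=8); 8→9: 3·9^3 + 3·9^2 + 2·9 + 7 = 2455; 2455−1 = 2454

1751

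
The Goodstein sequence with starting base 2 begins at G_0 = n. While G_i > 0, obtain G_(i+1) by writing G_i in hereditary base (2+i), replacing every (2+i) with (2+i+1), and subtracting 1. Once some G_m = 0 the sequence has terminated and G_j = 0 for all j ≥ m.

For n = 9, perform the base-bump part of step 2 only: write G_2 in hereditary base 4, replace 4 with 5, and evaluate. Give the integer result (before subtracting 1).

9843

9 —HB2→ 2^(2 + 1) + 1 —bump→ 3^(3 + 1) + 1 = 82 —(−1)→ 81
81 —HB3→ 3^(3 + 1) —bump→ 4^(4 + 1) = 1024 —(−1)→ 1023
1023 —HB4→ 3·4^4 + 3·4^3 + 3·4^2 + 3·4 + 3 —bump→ 3·5^5 + 3·5^3 + 3·5^2 + 3·5 + 3 = 9843 —(−1)→ 9842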